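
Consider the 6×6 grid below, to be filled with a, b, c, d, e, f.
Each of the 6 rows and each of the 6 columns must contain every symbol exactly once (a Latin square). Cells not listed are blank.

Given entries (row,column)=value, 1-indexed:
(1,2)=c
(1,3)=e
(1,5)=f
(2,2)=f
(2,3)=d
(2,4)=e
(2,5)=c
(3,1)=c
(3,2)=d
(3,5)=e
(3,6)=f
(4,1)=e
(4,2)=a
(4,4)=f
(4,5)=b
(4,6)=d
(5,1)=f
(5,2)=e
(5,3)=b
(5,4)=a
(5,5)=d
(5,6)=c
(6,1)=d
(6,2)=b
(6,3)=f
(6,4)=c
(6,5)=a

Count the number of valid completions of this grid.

Row 1, column 1: eliminating its row and column leaves {a, b}.
Row 1, column 4: eliminating its row and column leaves {b, d}.
Row 1, column 6: eliminating its row and column leaves {a, b}.
Row 2, column 1: eliminating its row and column leaves {a, b}.
Row 2, column 6: eliminating its row and column leaves {a, b}.
Row 3, column 3: eliminating its row and column leaves {a}.
Row 3, column 4: eliminating its row and column leaves {b}.
Row 4, column 3: eliminating its row and column leaves {c}.
Row 6, column 6: eliminating its row and column leaves {e}.
Enumerating the assignments across these blanks that avoid any row or column repeat gives 2 completions.

2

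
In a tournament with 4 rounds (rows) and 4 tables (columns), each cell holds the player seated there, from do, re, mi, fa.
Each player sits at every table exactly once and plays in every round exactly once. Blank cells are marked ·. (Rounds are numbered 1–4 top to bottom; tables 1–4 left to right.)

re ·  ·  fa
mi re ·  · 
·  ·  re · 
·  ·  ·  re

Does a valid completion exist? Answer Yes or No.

Yes

No round or table among the givens repeats a symbol, and propagating forced cells runs into no contradiction.
One valid completion exists (for instance, re do mi fa / mi re fa do / do fa re mi / fa mi do re).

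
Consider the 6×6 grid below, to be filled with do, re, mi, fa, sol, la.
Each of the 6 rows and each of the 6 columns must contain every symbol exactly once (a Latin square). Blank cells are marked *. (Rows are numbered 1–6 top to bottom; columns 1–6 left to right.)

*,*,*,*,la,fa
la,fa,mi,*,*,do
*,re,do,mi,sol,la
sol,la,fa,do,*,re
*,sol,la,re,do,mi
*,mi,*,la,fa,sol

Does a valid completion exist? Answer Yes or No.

No

Row 1, column 2: row 1 has {fa, la} and column 2 has {re, mi, fa, sol, la}, so it must be do.
Row 1, column 4: row 1 has {do, fa, la} and column 4 has {do, re, mi, la}, so it must be sol.
Now row 2, column 4: row 2 together with column 4 already contain {do, re, mi, fa, sol, la} — every symbol — so nothing can go there. The grid has no valid completion.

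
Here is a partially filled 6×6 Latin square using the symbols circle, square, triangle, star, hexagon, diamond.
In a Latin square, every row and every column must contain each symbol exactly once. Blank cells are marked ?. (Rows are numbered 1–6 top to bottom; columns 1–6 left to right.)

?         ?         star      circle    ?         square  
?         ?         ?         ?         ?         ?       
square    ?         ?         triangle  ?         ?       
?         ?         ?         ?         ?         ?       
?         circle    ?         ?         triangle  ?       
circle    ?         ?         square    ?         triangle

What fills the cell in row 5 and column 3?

Row 5, column 3 is narrowed to {square, hexagon, diamond}.
If it were hexagon, propagating the remaining blanks reaches a contradiction.
If it were diamond, propagating the remaining blanks reaches a contradiction.
So row 5, column 3 must be square.

square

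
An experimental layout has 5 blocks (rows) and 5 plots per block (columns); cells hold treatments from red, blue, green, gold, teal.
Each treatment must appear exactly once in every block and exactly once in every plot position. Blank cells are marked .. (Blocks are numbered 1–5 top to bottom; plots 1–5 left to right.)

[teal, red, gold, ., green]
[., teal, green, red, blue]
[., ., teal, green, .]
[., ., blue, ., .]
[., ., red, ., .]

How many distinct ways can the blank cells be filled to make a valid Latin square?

Block 1, plot 4: eliminating its block and plot leaves {blue}.
Block 2, plot 1: eliminating its block and plot leaves {gold}.
Block 3, plot 1: eliminating its block and plot leaves {red, blue, gold}.
Block 3, plot 2: eliminating its block and plot leaves {blue, gold}.
Block 3, plot 5: eliminating its block and plot leaves {red, gold}.
Block 4, plot 1: eliminating its block and plot leaves {red, green, gold}.
Block 4, plot 2: eliminating its block and plot leaves {green, gold}.
Block 4, plot 4: eliminating its block and plot leaves {gold, teal}.
Block 4, plot 5: eliminating its block and plot leaves {red, gold, teal}.
Block 5, plot 1: eliminating its block and plot leaves {blue, green, gold}.
Block 5, plot 2: eliminating its block and plot leaves {blue, green, gold}.
Block 5, plot 4: eliminating its block and plot leaves {blue, gold, teal}.
Block 5, plot 5: eliminating its block and plot leaves {gold, teal}.
Enumerating the assignments across these blanks that avoid any block or plot repeat gives 3 completions.

3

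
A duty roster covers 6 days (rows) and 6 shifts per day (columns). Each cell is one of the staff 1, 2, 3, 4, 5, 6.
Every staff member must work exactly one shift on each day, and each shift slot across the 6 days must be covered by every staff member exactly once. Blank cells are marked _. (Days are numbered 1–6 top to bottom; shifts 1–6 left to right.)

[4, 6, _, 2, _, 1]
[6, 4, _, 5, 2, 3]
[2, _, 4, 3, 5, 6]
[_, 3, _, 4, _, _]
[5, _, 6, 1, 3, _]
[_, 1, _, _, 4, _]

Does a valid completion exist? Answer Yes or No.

No

Day 1, shift 5: day 1 together with shift 5 already contain {1, 2, 3, 4, 5, 6} — every symbol — so nothing can go there. The grid has no valid completion.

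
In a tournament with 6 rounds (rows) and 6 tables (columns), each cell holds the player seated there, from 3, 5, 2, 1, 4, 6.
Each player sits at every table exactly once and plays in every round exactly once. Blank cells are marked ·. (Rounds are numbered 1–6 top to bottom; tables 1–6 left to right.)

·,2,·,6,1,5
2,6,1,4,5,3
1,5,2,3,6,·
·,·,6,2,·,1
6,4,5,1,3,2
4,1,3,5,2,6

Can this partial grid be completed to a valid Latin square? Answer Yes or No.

No round or table among the givens repeats a symbol, and propagating forced cells runs into no contradiction.
One valid completion exists (for instance, 3 2 4 6 1 5 / 2 6 1 4 5 3 / 1 5 2 3 6 4 / 5 3 6 2 4 1 / 6 4 5 1 3 2 / 4 1 3 5 2 6).

Yes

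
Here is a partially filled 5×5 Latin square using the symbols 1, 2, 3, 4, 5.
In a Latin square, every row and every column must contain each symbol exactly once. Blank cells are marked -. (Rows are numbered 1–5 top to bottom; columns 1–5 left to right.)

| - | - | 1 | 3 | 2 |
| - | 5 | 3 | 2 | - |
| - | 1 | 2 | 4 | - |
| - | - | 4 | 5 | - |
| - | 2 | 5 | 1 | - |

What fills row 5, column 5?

Row 1, column 2: row 1 has {1, 2, 3} and column 2 has {1, 2, 5}, leaving only 4.
Row 1, column 1: row 1 has {1, 2, 3, 4} and column 1 has {}, leaving only 5.
Row 3, column 1: row 3 has {1, 2, 4} and column 1 has {5}, leaving only 3.
Row 3, column 5: row 3 has {1, 2, 3, 4} and column 5 has {2}, leaving only 5.
Row 4, column 2: row 4 has {4, 5} and column 2 has {1, 2, 4, 5}, leaving only 3.
Row 4, column 5: row 4 has {3, 4, 5} and column 5 has {2, 5}, leaving only 1.
Row 2, column 5: row 2 has {2, 3, 5} and column 5 has {1, 2, 5}, leaving only 4.
Row 5 already has {1, 2, 5} and column 5 already has {1, 2, 4, 5}, so row 5, column 5 must be 3.

3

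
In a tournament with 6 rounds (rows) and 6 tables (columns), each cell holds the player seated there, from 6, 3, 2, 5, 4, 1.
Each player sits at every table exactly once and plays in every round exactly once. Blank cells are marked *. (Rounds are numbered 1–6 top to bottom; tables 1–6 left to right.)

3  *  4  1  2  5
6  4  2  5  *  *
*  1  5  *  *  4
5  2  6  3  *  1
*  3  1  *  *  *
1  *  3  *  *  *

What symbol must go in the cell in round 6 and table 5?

6

Round 1, table 2: round 1 has {3, 2, 5, 4, 1} and table 2 has {3, 2, 4, 1}, leaving only 6.
Round 2, table 6: round 2 has {6, 2, 5, 4} and table 6 has {5, 4, 1}, leaving only 3.
Round 2, table 5: round 2 has {6, 3, 2, 5, 4} and table 5 has {2}, leaving only 1.
Round 3, table 1: round 3 has {5, 4, 1} and table 1 has {6, 3, 5, 1}, leaving only 2.
Round 3, table 4: round 3 has {2, 5, 4, 1} and table 4 has {3, 5, 1}, leaving only 6.
Round 3, table 5: round 3 has {6, 2, 5, 4, 1} and table 5 has {2, 1}, leaving only 3.
Round 4, table 5: round 4 has {6, 3, 2, 5, 1} and table 5 has {3, 2, 1}, leaving only 4.
Round 5, table 1: round 5 has {3, 1} and table 1 has {6, 3, 2, 5, 1}, leaving only 4.
Round 5, table 4: round 5 has {3, 4, 1} and table 4 has {6, 3, 5, 1}, leaving only 2.
Round 5, table 6: round 5 has {3, 2, 4, 1} and table 6 has {3, 5, 4, 1}, leaving only 6.
Round 5, table 5: round 5 has {6, 3, 2, 4, 1} and table 5 has {3, 2, 4, 1}, leaving only 5.
Round 6 already has {3, 1} and table 5 already has {3, 2, 5, 4, 1}, so round 6, table 5 must be 6.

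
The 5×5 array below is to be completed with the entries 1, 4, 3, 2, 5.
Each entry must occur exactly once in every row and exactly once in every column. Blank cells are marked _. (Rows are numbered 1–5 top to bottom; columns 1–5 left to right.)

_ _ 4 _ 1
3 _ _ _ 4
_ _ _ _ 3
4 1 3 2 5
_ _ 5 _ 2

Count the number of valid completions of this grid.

Row 1, column 1: eliminating its row and column leaves {2, 5}.
Row 1, column 2: eliminating its row and column leaves {3, 2, 5}.
Row 1, column 4: eliminating its row and column leaves {3, 5}.
Row 2, column 2: eliminating its row and column leaves {2, 5}.
Row 2, column 3: eliminating its row and column leaves {1, 2}.
Row 2, column 4: eliminating its row and column leaves {1, 5}.
Row 3, column 1: eliminating its row and column leaves {1, 2, 5}.
Row 3, column 2: eliminating its row and column leaves {4, 2, 5}.
Row 3, column 3: eliminating its row and column leaves {1, 2}.
Row 3, column 4: eliminating its row and column leaves {1, 4, 5}.
Row 5, column 1: eliminating its row and column leaves {1}.
Row 5, column 2: eliminating its row and column leaves {4, 3}.
Row 5, column 4: eliminating its row and column leaves {1, 4, 3}.
Enumerating the assignments across these blanks that avoid any row or column repeat gives 3 completions.

3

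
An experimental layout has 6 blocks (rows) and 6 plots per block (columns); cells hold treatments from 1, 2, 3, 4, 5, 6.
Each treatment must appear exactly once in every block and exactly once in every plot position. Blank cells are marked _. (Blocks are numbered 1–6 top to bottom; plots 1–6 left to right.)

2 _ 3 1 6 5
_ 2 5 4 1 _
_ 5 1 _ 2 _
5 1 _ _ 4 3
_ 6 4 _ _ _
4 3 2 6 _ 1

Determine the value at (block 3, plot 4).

3

Block 3 already has {1, 2, 5} and plot 4 already has {1, 4, 6}, so block 3, plot 4 must be 3.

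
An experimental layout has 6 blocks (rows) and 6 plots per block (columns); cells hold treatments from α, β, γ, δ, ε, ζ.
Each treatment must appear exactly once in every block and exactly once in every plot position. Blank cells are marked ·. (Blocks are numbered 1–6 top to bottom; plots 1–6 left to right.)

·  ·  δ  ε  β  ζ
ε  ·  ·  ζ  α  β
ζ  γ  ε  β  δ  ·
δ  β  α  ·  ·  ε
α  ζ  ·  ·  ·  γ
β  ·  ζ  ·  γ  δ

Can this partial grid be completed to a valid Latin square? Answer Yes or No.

Yes

No block or plot among the givens repeats a symbol, and propagating forced cells runs into no contradiction.
One valid completion exists (for instance, γ α δ ε β ζ / ε δ γ ζ α β / ζ γ ε β δ α / δ β α γ ζ ε / α ζ β δ ε γ / β ε ζ α γ δ).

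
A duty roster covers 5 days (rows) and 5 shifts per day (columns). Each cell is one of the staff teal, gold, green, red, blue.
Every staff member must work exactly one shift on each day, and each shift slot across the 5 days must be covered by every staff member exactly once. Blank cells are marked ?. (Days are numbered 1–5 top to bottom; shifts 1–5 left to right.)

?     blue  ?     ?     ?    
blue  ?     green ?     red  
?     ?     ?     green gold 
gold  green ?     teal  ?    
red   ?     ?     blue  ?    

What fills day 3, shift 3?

blue

Day 2, shift 4: day 2 has {green, red, blue} and shift 4 has {teal, green, blue}, leaving only gold.
Day 1, shift 4: day 1 has {blue} and shift 4 has {teal, gold, green, blue}, leaving only red.
Day 2, shift 2: day 2 has {gold, green, red, blue} and shift 2 has {green, blue}, leaving only teal.
Day 3, shift 1: day 3 has {gold, green} and shift 1 has {gold, red, blue}, leaving only teal.
Day 1, shift 1: day 1 has {red, blue} and shift 1 has {teal, gold, red, blue}, leaving only green.
Day 1, shift 5: day 1 has {green, red, blue} and shift 5 has {gold, red}, leaving only teal.
Day 1, shift 3: day 1 has {teal, green, red, blue} and shift 3 has {green}, leaving only gold.
Day 3, shift 2: day 3 has {teal, gold, green} and shift 2 has {teal, green, blue}, leaving only red.
Day 3 already has {teal, gold, green, red} and shift 3 already has {gold, green}, so day 3, shift 3 must be blue.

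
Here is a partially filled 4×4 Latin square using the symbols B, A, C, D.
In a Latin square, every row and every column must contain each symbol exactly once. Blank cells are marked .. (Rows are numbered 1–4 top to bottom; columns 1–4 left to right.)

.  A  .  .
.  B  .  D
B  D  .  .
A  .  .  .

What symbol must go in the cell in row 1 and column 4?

Row 2, column 1: row 2 has {B, D} and column 1 has {B, A}, leaving only C.
Row 1, column 1: row 1 has {A} and column 1 has {B, A, C}, leaving only D.
Row 2, column 3: row 2 has {B, C, D} and column 3 has {}, leaving only A.
Row 3, column 3: row 3 has {B, D} and column 3 has {A}, leaving only C.
Row 1, column 3: row 1 has {A, D} and column 3 has {A, C}, leaving only B.
Row 1 already has {B, A, D} and column 4 already has {D}, so row 1, column 4 must be C.

C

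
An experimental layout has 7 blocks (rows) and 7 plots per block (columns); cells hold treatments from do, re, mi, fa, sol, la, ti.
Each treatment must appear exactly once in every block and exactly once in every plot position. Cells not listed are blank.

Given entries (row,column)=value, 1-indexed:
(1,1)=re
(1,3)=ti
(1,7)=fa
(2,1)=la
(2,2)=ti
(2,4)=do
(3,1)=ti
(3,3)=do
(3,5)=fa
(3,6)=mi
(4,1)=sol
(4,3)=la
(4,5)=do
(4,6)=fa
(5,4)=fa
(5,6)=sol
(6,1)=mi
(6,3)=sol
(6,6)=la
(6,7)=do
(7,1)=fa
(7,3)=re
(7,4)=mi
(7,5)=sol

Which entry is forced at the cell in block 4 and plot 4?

ti

Block 1, plot 6: block 1 has {re, fa, ti} and plot 6 has {mi, fa, sol, la}, leaving only do.
Block 2, plot 6: block 2 has {do, la, ti} and plot 6 has {do, mi, fa, sol, la}, leaving only re.
Block 2, plot 5: block 2 has {do, re, la, ti} and plot 5 has {do, fa, sol}, leaving only mi.
Block 1, plot 5: block 1 has {do, re, fa, ti} and plot 5 has {do, mi, fa, sol}, leaving only la.
Block 1, plot 4: block 1 has {do, re, fa, la, ti} and plot 4 has {do, mi, fa}, leaving only sol.
Block 1, plot 2: block 1 has {do, re, fa, sol, la, ti} and plot 2 has {ti}, leaving only mi.
Block 2, plot 3: block 2 has {do, re, mi, la, ti} and plot 3 has {do, re, sol, la, ti}, leaving only fa.
Block 2, plot 7: block 2 has {do, re, mi, fa, la, ti} and plot 7 has {do, fa}, leaving only sol.
Block 4, plot 2: block 4 has {do, fa, sol, la} and plot 2 has {mi, ti}, leaving only re.
Block 4 already has {do, re, fa, sol, la} and plot 4 already has {do, mi, fa, sol}, so block 4, plot 4 must be ti.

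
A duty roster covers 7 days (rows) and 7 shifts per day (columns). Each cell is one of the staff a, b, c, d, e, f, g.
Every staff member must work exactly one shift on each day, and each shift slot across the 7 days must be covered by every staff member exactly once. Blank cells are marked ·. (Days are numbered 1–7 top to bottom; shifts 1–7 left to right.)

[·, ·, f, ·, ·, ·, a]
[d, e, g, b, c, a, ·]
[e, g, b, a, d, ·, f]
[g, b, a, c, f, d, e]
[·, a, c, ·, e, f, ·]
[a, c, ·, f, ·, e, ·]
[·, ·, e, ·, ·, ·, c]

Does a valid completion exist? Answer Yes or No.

No

Day 2, shift 7: day 2 together with shift 7 already contain {a, b, c, d, e, f, g} — every symbol — so nothing can go there. The grid has no valid completion.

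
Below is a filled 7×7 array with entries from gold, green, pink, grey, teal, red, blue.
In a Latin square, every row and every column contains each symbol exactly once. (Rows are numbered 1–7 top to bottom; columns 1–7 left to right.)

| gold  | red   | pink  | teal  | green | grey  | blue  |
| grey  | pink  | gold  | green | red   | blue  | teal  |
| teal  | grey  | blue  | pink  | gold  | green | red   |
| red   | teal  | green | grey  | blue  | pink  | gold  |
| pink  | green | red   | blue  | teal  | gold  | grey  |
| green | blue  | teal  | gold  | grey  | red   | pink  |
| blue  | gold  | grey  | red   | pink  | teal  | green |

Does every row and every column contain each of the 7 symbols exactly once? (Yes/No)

Yes

Each row is a permutation of the 7 symbols, and so is each column.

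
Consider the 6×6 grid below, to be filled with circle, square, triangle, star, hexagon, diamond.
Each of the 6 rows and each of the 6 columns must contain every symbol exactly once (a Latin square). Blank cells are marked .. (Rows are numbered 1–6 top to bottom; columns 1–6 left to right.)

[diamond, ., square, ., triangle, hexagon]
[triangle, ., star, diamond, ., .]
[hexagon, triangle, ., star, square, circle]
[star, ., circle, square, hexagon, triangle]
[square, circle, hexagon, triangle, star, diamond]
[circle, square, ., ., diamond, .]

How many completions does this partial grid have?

1

Row 1, column 2: eliminating its row and column leaves {star}.
Row 1, column 4: eliminating its row and column leaves {circle}.
Row 2, column 2: eliminating its row and column leaves {hexagon}.
Row 2, column 5: eliminating its row and column leaves {circle}.
Row 2, column 6: eliminating its row and column leaves {square}.
Row 3, column 3: eliminating its row and column leaves {diamond}.
Row 4, column 2: eliminating its row and column leaves {diamond}.
Row 6, column 3: eliminating its row and column leaves {triangle}.
Row 6, column 4: eliminating its row and column leaves {hexagon}.
Row 6, column 6: eliminating its row and column leaves {star}.
Only one assignment across all blanks avoids any row or column repeat, giving 1 completion.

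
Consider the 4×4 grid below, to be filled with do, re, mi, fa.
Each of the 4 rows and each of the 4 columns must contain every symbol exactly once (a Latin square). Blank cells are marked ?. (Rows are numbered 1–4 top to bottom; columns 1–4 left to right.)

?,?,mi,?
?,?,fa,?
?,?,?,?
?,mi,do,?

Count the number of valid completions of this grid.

Row 1, column 1: eliminating its row and column leaves {do, re, fa}.
Row 1, column 2: eliminating its row and column leaves {do, re, fa}.
Row 1, column 4: eliminating its row and column leaves {do, re, fa}.
Row 2, column 1: eliminating its row and column leaves {do, re, mi}.
Row 2, column 2: eliminating its row and column leaves {do, re}.
Row 2, column 4: eliminating its row and column leaves {do, re, mi}.
Row 3, column 1: eliminating its row and column leaves {do, re, mi, fa}.
Row 3, column 2: eliminating its row and column leaves {do, re, fa}.
Row 3, column 3: eliminating its row and column leaves {re}.
Row 3, column 4: eliminating its row and column leaves {do, re, mi, fa}.
Row 4, column 1: eliminating its row and column leaves {re, fa}.
Row 4, column 4: eliminating its row and column leaves {re, fa}.
Enumerating the assignments across these blanks that avoid any row or column repeat gives 8 completions.

8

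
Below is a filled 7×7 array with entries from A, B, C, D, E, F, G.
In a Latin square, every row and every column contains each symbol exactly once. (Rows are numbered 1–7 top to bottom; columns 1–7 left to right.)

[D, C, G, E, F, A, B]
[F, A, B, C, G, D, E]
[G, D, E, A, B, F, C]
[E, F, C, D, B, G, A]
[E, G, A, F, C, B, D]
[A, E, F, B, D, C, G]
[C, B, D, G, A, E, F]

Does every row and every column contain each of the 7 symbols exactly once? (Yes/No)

Every row is a permutation, but column 5 contains B twice (at rows 3 and 4).

No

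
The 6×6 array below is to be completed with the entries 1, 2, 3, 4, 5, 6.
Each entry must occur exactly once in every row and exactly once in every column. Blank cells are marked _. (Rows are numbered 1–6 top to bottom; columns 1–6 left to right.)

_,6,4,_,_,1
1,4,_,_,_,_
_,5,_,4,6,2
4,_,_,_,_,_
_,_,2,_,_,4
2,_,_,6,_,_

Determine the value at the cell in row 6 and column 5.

4

Row 3, column 1: row 3 has {2, 4, 5, 6} and column 1 has {1, 2, 4}, leaving only 3.
Row 1, column 1: row 1 has {1, 4, 6} and column 1 has {1, 2, 3, 4}, leaving only 5.
Row 3, column 3: row 3 has {2, 3, 4, 5, 6} and column 3 has {2, 4}, leaving only 1.
Row 5, column 1: row 5 has {2, 4} and column 1 has {1, 2, 3, 4, 5}, leaving only 6.
Row 6, column 5 is narrowed to {1, 3, 4, 5}.
If it were 1, then row 6, column 6 would be left with no valid symbol.
If it were 3, then row 5, column 5 would be left with no valid symbol.
If it were 5, then row 6, column 6 would be left with no valid symbol.
So row 6, column 5 must be 4.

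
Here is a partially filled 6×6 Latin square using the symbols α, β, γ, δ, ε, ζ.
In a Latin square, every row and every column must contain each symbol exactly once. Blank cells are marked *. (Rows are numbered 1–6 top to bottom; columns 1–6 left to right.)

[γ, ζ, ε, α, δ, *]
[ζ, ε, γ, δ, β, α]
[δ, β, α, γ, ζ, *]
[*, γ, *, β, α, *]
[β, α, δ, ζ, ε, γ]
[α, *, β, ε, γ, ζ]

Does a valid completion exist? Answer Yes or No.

No row or column among the givens repeats a symbol, and propagating forced cells runs into no contradiction.
One valid completion exists (for instance, γ ζ ε α δ β / ζ ε γ δ β α / δ β α γ ζ ε / ε γ ζ β α δ / β α δ ζ ε γ / α δ β ε γ ζ).

Yes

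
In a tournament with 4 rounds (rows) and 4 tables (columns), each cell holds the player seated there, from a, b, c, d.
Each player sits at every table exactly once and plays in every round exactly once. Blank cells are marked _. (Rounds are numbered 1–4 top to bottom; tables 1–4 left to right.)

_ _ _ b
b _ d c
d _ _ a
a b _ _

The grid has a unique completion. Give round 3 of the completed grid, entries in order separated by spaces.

Round 3, table 2: round 3 has {a, d} and table 2 has {b}, leaving only c.
Round 3, table 3: round 3 has {a, c, d} and table 3 has {d}, leaving only b.
So round 3 reads: d c b a.

d c b a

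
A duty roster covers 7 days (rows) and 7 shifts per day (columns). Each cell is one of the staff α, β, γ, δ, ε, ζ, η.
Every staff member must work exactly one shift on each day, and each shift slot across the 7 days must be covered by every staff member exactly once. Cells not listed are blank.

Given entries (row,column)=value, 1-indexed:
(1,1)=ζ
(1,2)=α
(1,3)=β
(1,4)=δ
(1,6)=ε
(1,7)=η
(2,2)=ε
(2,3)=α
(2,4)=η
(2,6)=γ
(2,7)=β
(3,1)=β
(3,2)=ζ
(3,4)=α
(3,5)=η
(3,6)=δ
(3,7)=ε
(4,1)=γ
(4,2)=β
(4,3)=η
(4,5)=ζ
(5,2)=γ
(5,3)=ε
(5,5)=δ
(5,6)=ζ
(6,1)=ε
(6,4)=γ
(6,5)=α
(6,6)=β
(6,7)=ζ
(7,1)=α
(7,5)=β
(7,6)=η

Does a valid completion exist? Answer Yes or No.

No

Day 2, shift 5: day 2 together with shift 5 already contain {α, β, γ, δ, ε, ζ, η} — every symbol — so nothing can go there. The grid has no valid completion.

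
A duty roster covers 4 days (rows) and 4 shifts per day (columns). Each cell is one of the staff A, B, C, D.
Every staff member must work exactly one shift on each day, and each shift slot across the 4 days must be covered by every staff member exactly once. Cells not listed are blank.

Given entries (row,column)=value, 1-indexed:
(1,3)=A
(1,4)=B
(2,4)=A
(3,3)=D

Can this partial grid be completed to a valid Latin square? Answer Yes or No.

No day or shift among the givens repeats a symbol, and propagating forced cells runs into no contradiction.
One valid completion exists (for instance, D C A B / C D B A / B A D C / A B C D).

Yes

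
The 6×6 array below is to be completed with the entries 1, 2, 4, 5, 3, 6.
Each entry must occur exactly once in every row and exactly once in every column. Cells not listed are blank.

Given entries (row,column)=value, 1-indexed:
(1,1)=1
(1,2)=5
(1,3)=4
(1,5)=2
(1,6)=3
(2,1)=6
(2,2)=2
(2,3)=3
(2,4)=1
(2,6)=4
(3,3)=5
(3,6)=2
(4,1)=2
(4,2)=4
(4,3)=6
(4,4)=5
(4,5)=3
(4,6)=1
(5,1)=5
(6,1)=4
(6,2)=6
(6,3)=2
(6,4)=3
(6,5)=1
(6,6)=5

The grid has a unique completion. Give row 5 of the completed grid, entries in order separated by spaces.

5 3 1 2 4 6

Row 5, column 3: row 5 has {5} and column 3 has {2, 4, 5, 3, 6}, leaving only 1.
Row 5, column 2: row 5 has {1, 5} and column 2 has {2, 4, 5, 6}, leaving only 3.
Row 5, column 6: row 5 has {1, 5, 3} and column 6 has {1, 2, 4, 5, 3}, leaving only 6.
Row 5, column 5: row 5 has {1, 5, 3, 6} and column 5 has {1, 2, 3}, leaving only 4.
Row 5, column 4: row 5 has {1, 4, 5, 3, 6} and column 4 has {1, 5, 3}, leaving only 2.
So row 5 reads: 5 3 1 2 4 6.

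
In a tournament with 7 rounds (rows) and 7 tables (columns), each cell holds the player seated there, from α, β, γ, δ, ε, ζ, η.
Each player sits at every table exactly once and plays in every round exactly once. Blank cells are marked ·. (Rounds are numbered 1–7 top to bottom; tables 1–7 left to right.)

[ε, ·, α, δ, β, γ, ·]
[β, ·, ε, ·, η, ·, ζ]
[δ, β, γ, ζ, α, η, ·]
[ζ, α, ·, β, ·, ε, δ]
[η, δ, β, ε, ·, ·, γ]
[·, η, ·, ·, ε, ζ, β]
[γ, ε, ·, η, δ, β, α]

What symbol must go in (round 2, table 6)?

Round 1, table 2: round 1 has {α, β, γ, δ, ε} and table 2 has {α, β, δ, ε, η}, leaving only ζ.
Round 1, table 7: round 1 has {α, β, γ, δ, ε, ζ} and table 7 has {α, β, γ, δ, ζ}, leaving only η.
Round 2, table 2: round 2 has {β, ε, ζ, η} and table 2 has {α, β, δ, ε, ζ, η}, leaving only γ.
Round 2, table 4: round 2 has {β, γ, ε, ζ, η} and table 4 has {β, δ, ε, ζ, η}, leaving only α.
Round 2 already has {α, β, γ, ε, ζ, η} and table 6 already has {β, γ, ε, ζ, η}, so round 2, table 6 must be δ.

δ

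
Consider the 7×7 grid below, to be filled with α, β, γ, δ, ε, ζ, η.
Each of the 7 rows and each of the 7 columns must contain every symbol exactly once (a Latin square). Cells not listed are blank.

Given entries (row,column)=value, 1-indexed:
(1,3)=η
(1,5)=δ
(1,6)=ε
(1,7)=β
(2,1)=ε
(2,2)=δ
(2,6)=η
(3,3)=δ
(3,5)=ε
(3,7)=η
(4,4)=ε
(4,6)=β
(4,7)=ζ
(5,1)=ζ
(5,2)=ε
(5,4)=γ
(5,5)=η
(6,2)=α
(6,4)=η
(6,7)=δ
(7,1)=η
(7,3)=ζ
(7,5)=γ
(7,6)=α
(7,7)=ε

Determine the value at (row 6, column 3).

ε

Row 4, column 5: row 4 has {β, ε, ζ} and column 5 has {γ, δ, ε, η}, leaving only α.
Row 4, column 3: row 4 has {α, β, ε, ζ} and column 3 has {δ, ζ, η}, leaving only γ.
Row 4, column 1: row 4 has {α, β, γ, ε, ζ} and column 1 has {ε, ζ, η}, leaving only δ.
Row 4, column 2: row 4 has {α, β, γ, δ, ε, ζ} and column 2 has {α, δ, ε}, leaving only η.
Row 5, column 6: row 5 has {γ, ε, ζ, η} and column 6 has {α, β, ε, η}, leaving only δ.
Row 5, column 7: row 5 has {γ, δ, ε, ζ, η} and column 7 has {β, δ, ε, ζ, η}, leaving only α.
Row 2, column 7: row 2 has {δ, ε, η} and column 7 has {α, β, δ, ε, ζ, η}, leaving only γ.
Row 5, column 3: row 5 has {α, γ, δ, ε, ζ, η} and column 3 has {γ, δ, ζ, η}, leaving only β.
Row 6 already has {α, δ, η} and column 3 already has {β, γ, δ, ζ, η}, so row 6, column 3 must be ε.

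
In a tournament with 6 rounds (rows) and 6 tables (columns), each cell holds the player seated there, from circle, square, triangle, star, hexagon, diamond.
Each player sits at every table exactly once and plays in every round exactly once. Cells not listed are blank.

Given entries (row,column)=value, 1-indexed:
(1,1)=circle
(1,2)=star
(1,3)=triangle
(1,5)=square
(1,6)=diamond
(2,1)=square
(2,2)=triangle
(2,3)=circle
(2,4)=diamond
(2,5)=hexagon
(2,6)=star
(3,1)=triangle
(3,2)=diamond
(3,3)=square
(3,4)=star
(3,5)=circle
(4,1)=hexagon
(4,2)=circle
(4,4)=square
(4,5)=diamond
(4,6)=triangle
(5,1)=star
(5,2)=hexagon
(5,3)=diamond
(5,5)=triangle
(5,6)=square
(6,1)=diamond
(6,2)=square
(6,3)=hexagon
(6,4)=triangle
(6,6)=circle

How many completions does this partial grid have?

Round 1, table 4: eliminating its round and table leaves {hexagon}.
Round 3, table 6: eliminating its round and table leaves {hexagon}.
Round 4, table 3: eliminating its round and table leaves {star}.
Round 5, table 4: eliminating its round and table leaves {circle}.
Round 6, table 5: eliminating its round and table leaves {star}.
Only one assignment across all blanks avoids any round or table repeat, giving 1 completion.

1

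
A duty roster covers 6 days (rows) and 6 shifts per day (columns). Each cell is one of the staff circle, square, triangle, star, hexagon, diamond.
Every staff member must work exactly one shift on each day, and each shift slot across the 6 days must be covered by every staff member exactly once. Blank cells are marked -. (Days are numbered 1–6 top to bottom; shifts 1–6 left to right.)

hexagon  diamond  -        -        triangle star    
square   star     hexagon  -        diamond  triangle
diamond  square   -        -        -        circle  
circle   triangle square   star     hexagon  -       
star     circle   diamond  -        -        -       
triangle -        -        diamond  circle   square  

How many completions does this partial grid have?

1

Day 1, shift 3: eliminating its day and shift leaves {circle}.
Day 1, shift 4: eliminating its day and shift leaves {circle, square}.
Day 2, shift 4: eliminating its day and shift leaves {circle}.
Day 3, shift 3: eliminating its day and shift leaves {triangle, star}.
Day 3, shift 4: eliminating its day and shift leaves {triangle, hexagon}.
Day 3, shift 5: eliminating its day and shift leaves {star}.
Day 4, shift 6: eliminating its day and shift leaves {diamond}.
Day 5, shift 4: eliminating its day and shift leaves {square, triangle, hexagon}.
Day 5, shift 5: eliminating its day and shift leaves {square}.
Day 5, shift 6: eliminating its day and shift leaves {hexagon}.
Day 6, shift 2: eliminating its day and shift leaves {hexagon}.
Day 6, shift 3: eliminating its day and shift leaves {star}.
Only one assignment across all blanks avoids any day or shift repeat, giving 1 completion.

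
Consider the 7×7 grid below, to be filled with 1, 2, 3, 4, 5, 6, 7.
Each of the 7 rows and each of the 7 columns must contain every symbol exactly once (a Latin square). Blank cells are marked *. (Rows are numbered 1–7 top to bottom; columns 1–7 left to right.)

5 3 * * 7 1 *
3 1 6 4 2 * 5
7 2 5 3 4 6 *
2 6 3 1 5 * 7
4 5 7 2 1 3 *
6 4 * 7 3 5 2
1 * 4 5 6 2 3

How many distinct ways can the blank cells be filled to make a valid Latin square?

Row 1, column 3: eliminating its row and column leaves {2}.
Row 1, column 4: eliminating its row and column leaves {6}.
Row 1, column 7: eliminating its row and column leaves {4, 6}.
Row 2, column 6: eliminating its row and column leaves {7}.
Row 3, column 7: eliminating its row and column leaves {1}.
Row 4, column 6: eliminating its row and column leaves {4}.
Row 5, column 7: eliminating its row and column leaves {6}.
Row 6, column 3: eliminating its row and column leaves {1}.
Row 7, column 2: eliminating its row and column leaves {7}.
Only one assignment across all blanks avoids any row or column repeat, giving 1 completion.

1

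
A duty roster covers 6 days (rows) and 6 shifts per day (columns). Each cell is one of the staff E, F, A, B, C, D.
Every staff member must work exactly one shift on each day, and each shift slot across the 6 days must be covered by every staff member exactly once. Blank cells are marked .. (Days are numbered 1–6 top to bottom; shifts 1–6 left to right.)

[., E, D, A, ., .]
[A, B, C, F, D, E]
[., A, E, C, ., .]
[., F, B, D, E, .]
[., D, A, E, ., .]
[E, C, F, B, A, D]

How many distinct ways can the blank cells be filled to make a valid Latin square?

4

Day 1, shift 1: eliminating its day and shift leaves {F, B, C}.
Day 1, shift 5: eliminating its day and shift leaves {F, B, C}.
Day 1, shift 6: eliminating its day and shift leaves {F, B, C}.
Day 3, shift 1: eliminating its day and shift leaves {F, B, D}.
Day 3, shift 5: eliminating its day and shift leaves {F, B}.
Day 3, shift 6: eliminating its day and shift leaves {F, B}.
Day 4, shift 1: eliminating its day and shift leaves {C}.
Day 4, shift 6: eliminating its day and shift leaves {A, C}.
Day 5, shift 1: eliminating its day and shift leaves {F, B, C}.
Day 5, shift 5: eliminating its day and shift leaves {F, B, C}.
Day 5, shift 6: eliminating its day and shift leaves {F, B, C}.
Enumerating the assignments across these blanks that avoid any day or shift repeat gives 4 completions.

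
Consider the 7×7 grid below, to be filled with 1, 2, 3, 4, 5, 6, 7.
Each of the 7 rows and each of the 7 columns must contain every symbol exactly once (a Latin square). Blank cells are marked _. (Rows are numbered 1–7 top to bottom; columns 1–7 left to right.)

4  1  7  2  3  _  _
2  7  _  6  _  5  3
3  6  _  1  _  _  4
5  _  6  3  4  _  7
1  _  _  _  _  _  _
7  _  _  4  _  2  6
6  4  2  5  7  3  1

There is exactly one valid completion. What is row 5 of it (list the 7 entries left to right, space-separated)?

Row 5, column 4: row 5 has {1} and column 4 has {1, 2, 3, 4, 5, 6}, leaving only 7.
Row 1, column 6: row 1 has {1, 2, 3, 4, 7} and column 6 has {2, 3, 5}, leaving only 6.
Row 5, column 6: row 5 has {1, 7} and column 6 has {2, 3, 5, 6}, leaving only 4.
Row 1, column 7: row 1 has {1, 2, 3, 4, 6, 7} and column 7 has {1, 3, 4, 6, 7}, leaving only 5.
Row 5, column 7: row 5 has {1, 4, 7} and column 7 has {1, 3, 4, 5, 6, 7}, leaving only 2.
Row 2, column 5: row 2 has {2, 3, 5, 6, 7} and column 5 has {3, 4, 7}, leaving only 1.
Row 2, column 3: row 2 has {1, 2, 3, 5, 6, 7} and column 3 has {2, 6, 7}, leaving only 4.
Row 3, column 3: row 3 has {1, 3, 4, 6} and column 3 has {2, 4, 6, 7}, leaving only 5.
Row 5, column 3: row 5 has {1, 2, 4, 7} and column 3 has {2, 4, 5, 6, 7}, leaving only 3.
Row 5, column 2: row 5 has {1, 2, 3, 4, 7} and column 2 has {1, 4, 6, 7}, leaving only 5.
Row 5, column 5: row 5 has {1, 2, 3, 4, 5, 7} and column 5 has {1, 3, 4, 7}, leaving only 6.
So row 5 reads: 1 5 3 7 6 4 2.

1 5 3 7 6 4 2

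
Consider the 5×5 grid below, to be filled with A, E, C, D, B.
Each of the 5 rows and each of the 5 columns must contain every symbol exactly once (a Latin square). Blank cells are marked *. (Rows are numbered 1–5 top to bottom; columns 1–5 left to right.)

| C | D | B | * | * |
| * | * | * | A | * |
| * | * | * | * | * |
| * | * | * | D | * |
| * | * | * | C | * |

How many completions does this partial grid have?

Row 1, column 4: eliminating its row and column leaves {E}.
Row 1, column 5: eliminating its row and column leaves {A, E}.
Row 2, column 1: eliminating its row and column leaves {E, D, B}.
Row 2, column 2: eliminating its row and column leaves {E, C, B}.
Row 2, column 3: eliminating its row and column leaves {E, C, D}.
Row 2, column 5: eliminating its row and column leaves {E, C, D, B}.
Row 3, column 1: eliminating its row and column leaves {A, E, D, B}.
Row 3, column 2: eliminating its row and column leaves {A, E, C, B}.
Row 3, column 3: eliminating its row and column leaves {A, E, C, D}.
Row 3, column 4: eliminating its row and column leaves {E, B}.
Row 3, column 5: eliminating its row and column leaves {A, E, C, D, B}.
Row 4, column 1: eliminating its row and column leaves {A, E, B}.
Row 4, column 2: eliminating its row and column leaves {A, E, C, B}.
Row 4, column 3: eliminating its row and column leaves {A, E, C}.
Row 4, column 5: eliminating its row and column leaves {A, E, C, B}.
Row 5, column 1: eliminating its row and column leaves {A, E, D, B}.
Row 5, column 2: eliminating its row and column leaves {A, E, B}.
Row 5, column 3: eliminating its row and column leaves {A, E, D}.
Row 5, column 5: eliminating its row and column leaves {A, E, D, B}.
Enumerating the assignments across these blanks that avoid any row or column repeat gives 56 completions.

56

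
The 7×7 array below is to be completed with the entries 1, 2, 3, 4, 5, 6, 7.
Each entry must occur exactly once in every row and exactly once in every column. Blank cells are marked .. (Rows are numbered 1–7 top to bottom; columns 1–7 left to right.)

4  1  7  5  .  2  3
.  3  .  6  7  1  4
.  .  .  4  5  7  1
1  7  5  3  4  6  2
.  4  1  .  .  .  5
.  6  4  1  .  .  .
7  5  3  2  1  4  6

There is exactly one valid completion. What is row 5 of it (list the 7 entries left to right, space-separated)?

Row 5, column 4: row 5 has {1, 4, 5} and column 4 has {1, 2, 3, 4, 5, 6}, leaving only 7.
Row 5, column 6: row 5 has {1, 4, 5, 7} and column 6 has {1, 2, 4, 6, 7}, leaving only 3.
Row 1, column 5: row 1 has {1, 2, 3, 4, 5, 7} and column 5 has {1, 4, 5, 7}, leaving only 6.
Row 5, column 5: row 5 has {1, 3, 4, 5, 7} and column 5 has {1, 4, 5, 6, 7}, leaving only 2.
Row 5, column 1: row 5 has {1, 2, 3, 4, 5, 7} and column 1 has {1, 4, 7}, leaving only 6.
So row 5 reads: 6 4 1 7 2 3 5.

6 4 1 7 2 3 5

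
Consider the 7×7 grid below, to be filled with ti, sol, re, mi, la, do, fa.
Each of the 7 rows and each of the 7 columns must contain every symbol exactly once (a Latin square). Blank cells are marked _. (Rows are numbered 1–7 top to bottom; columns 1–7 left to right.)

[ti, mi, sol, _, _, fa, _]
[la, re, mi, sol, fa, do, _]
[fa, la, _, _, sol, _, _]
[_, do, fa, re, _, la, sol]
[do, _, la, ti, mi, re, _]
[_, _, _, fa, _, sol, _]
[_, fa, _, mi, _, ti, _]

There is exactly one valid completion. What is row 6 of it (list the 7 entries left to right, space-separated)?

Row 6, column 2: row 6 has {sol, fa} and column 2 has {re, mi, la, do, fa}, leaving only ti.
Row 2, column 7: row 2 has {sol, re, mi, la, do, fa} and column 7 has {sol}, leaving only ti.
Row 3, column 4: row 3 has {sol, la, fa} and column 4 has {ti, sol, re, mi, fa}, leaving only do.
Row 1, column 4: row 1 has {ti, sol, mi, fa} and column 4 has {ti, sol, re, mi, do, fa}, leaving only la.
Row 3, column 6: row 3 has {sol, la, do, fa} and column 6 has {ti, sol, re, la, do, fa}, leaving only mi.
Row 3, column 7: row 3 has {sol, mi, la, do, fa} and column 7 has {ti, sol}, leaving only re.
Row 1, column 7: row 1 has {ti, sol, mi, la, fa} and column 7 has {ti, sol, re}, leaving only do.
Row 1, column 5: row 1 has {ti, sol, mi, la, do, fa} and column 5 has {sol, mi, fa}, leaving only re.
Row 3, column 3: row 3 has {sol, re, mi, la, do, fa} and column 3 has {sol, mi, la, fa}, leaving only ti.
Row 4, column 1: row 4 has {sol, re, la, do, fa} and column 1 has {ti, la, do, fa}, leaving only mi.
Row 6, column 1: row 6 has {ti, sol, fa} and column 1 has {ti, mi, la, do, fa}, leaving only re.
Row 6, column 3: row 6 has {ti, sol, re, fa} and column 3 has {ti, sol, mi, la, fa}, leaving only do.
Row 6, column 5: row 6 has {ti, sol, re, do, fa} and column 5 has {sol, re, mi, fa}, leaving only la.
Row 6, column 7: row 6 has {ti, sol, re, la, do, fa} and column 7 has {ti, sol, re, do}, leaving only mi.
So row 6 reads: re ti do fa la sol mi.

re ti do fa la sol mi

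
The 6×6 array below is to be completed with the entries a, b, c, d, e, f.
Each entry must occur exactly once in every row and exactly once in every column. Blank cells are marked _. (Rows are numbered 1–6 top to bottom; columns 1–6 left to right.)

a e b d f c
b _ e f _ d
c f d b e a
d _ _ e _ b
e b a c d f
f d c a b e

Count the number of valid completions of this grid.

2

Row 2, column 2: eliminating its row and column leaves {a, c}.
Row 2, column 5: eliminating its row and column leaves {a, c}.
Row 4, column 2: eliminating its row and column leaves {a, c}.
Row 4, column 3: eliminating its row and column leaves {f}.
Row 4, column 5: eliminating its row and column leaves {a, c}.
Enumerating the assignments across these blanks that avoid any row or column repeat gives 2 completions.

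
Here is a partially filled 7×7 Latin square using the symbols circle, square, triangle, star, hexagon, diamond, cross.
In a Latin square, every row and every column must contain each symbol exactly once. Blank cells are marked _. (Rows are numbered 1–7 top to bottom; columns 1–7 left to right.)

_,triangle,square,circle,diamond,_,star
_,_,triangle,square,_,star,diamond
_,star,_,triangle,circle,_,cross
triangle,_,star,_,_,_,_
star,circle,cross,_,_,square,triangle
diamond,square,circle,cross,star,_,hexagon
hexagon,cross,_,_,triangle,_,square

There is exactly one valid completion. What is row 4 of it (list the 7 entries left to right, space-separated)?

Row 4, column 7: row 4 has {triangle, star} and column 7 has {square, triangle, star, hexagon, diamond, cross}, leaving only circle.
Row 1, column 1: row 1 has {circle, square, triangle, star, diamond} and column 1 has {triangle, star, hexagon, diamond}, leaving only cross.
Row 1, column 6: row 1 has {circle, square, triangle, star, diamond, cross} and column 6 has {square, star}, leaving only hexagon.
Row 2, column 1: row 2 has {square, triangle, star, diamond} and column 1 has {triangle, star, hexagon, diamond, cross}, leaving only circle.
Row 2, column 2: row 2 has {circle, square, triangle, star, diamond} and column 2 has {circle, square, triangle, star, cross}, leaving only hexagon.
Row 4, column 2: row 4 has {circle, triangle, star} and column 2 has {circle, square, triangle, star, hexagon, cross}, leaving only diamond.
Row 4, column 4: row 4 has {circle, triangle, star, diamond} and column 4 has {circle, square, triangle, cross}, leaving only hexagon.
Row 4, column 6: row 4 has {circle, triangle, star, hexagon, diamond} and column 6 has {square, star, hexagon}, leaving only cross.
Row 4, column 5: row 4 has {circle, triangle, star, hexagon, diamond, cross} and column 5 has {circle, triangle, star, diamond}, leaving only square.
So row 4 reads: triangle diamond star hexagon square cross circle.

triangle diamond star hexagon square cross circle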